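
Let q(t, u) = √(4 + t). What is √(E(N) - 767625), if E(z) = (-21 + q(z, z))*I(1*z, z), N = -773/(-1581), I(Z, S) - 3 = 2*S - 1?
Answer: √(-1918881822933 + 4708*√11220357)/1581 ≈ 876.17*I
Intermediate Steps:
I(Z, S) = 2 + 2*S (I(Z, S) = 3 + (2*S - 1) = 3 + (-1 + 2*S) = 2 + 2*S)
N = 773/1581 (N = -773*(-1/1581) = 773/1581 ≈ 0.48893)
E(z) = (-21 + √(4 + z))*(2 + 2*z)
√(E(N) - 767625) = √(2*(1 + 773/1581)*(-21 + √(4 + 773/1581)) - 767625) = √(2*(2354/1581)*(-21 + √(7097/1581)) - 767625) = √(2*(2354/1581)*(-21 + √11220357/1581) - 767625) = √((-32956/527 + 4708*√11220357/2499561) - 767625) = √(-404571331/527 + 4708*√11220357/2499561)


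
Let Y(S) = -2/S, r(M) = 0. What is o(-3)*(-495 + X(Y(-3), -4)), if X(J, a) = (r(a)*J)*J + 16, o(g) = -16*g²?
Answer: 68976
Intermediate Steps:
X(J, a) = 16 (X(J, a) = (0*J)*J + 16 = 0*J + 16 = 0 + 16 = 16)
o(-3)*(-495 + X(Y(-3), -4)) = (-16*(-3)²)*(-495 + 16) = -16*9*(-479) = -144*(-479) = 68976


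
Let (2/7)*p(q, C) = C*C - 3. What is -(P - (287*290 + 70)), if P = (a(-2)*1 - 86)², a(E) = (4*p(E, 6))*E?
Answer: -936800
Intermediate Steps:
p(q, C) = -21/2 + 7*C²/2 (p(q, C) = 7*(C*C - 3)/2 = 7*(C² - 3)/2 = 7*(-3 + C²)/2 = -21/2 + 7*C²/2)
a(E) = 462*E (a(E) = (4*(-21/2 + (7/2)*6²))*E = (4*(-21/2 + (7/2)*36))*E = (4*(-21/2 + 126))*E = (4*(231/2))*E = 462*E)
P = 1020100 (P = ((462*(-2))*1 - 86)² = (-924*1 - 86)² = (-924 - 86)² = (-1010)² = 1020100)
-(P - (287*290 + 70)) = -(1020100 - (287*290 + 70)) = -(1020100 - (83230 + 70)) = -(1020100 - 1*83300) = -(1020100 - 83300) = -1*936800 = -936800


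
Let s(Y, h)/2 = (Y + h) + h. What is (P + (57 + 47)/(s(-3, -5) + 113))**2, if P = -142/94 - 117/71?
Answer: 324822484624/84285121761 ≈ 3.8539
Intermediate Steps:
s(Y, h) = 2*Y + 4*h (s(Y, h) = 2*((Y + h) + h) = 2*(Y + 2*h) = 2*Y + 4*h)
P = -10540/3337 (P = -142*1/94 - 117*1/71 = -71/47 - 117/71 = -10540/3337 ≈ -3.1585)
(P + (57 + 47)/(s(-3, -5) + 113))**2 = (-10540/3337 + (57 + 47)/((2*(-3) + 4*(-5)) + 113))**2 = (-10540/3337 + 104/((-6 - 20) + 113))**2 = (-10540/3337 + 104/(-26 + 113))**2 = (-10540/3337 + 104/87)**2 = (-569932/290319)**2 = 324822484624/84285121761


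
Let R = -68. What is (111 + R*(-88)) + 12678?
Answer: 18773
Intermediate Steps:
(111 + R*(-88)) + 12678 = (111 - 68*(-88)) + 12678 = (111 + 5984) + 12678 = 6095 + 12678 = 18773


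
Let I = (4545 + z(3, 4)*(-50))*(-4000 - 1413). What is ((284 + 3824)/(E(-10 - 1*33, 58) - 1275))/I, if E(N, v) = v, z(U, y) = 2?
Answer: 4108/29281975345 ≈ 1.4029e-7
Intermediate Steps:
I = -24060785 (I = (4545 + 2*(-50))*(-4000 - 1413) = (4545 - 100)*(-5413) = 4445*(-5413) = -24060785)
((284 + 3824)/(E(-10 - 1*33, 58) - 1275))/I = ((284 + 3824)/(58 - 1275))/(-24060785) = (4108/(-1217))*(-1/24060785) = (4108*(-1/1217))*(-1/24060785) = -4108/1217*(-1/24060785) = 4108/29281975345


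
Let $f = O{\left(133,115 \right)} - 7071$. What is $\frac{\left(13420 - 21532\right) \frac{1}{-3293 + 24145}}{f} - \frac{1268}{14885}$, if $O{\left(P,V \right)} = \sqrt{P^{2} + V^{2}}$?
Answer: $- \frac{25390774313176}{298254003728395} + \frac{156 \sqrt{30914}}{20037218927} \approx -0.08513$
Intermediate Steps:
$f = -7071 + \sqrt{30914}$ ($f = \sqrt{133^{2} + 115^{2}} - 7071 = \sqrt{17689 + 13225} - 7071 = \sqrt{30914} - 7071 = -7071 + \sqrt{30914} \approx -6895.2$)
$\frac{\left(13420 - 21532\right) \frac{1}{-3293 + 24145}}{f} - \frac{1268}{14885} = \frac{\left(13420 - 21532\right) \frac{1}{-3293 + 24145}}{-7071 + \sqrt{30914}} - \frac{1268}{14885} = \frac{\left(-8112\right) \frac{1}{20852}}{-7071 + \sqrt{30914}} - \frac{1268}{14885} = - \frac{156}{401 \left(-7071 + \sqrt{30914}\right)} - \frac{1268}{14885} = - \frac{1268}{14885} - \frac{156}{401 \left(-7071 + \sqrt{30914}\right)}$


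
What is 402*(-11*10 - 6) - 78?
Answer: -46710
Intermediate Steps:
402*(-11*10 - 6) - 78 = 402*(-110 - 6) - 78 = 402*(-116) - 78 = -46632 - 78 = -46710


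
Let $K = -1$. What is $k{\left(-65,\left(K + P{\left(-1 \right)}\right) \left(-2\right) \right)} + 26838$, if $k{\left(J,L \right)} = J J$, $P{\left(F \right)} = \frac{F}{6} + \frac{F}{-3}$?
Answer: $31063$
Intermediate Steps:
$P{\left(F \right)} = - \frac{F}{6}$ ($P{\left(F \right)} = F \frac{1}{6} + F \left(- \frac{1}{3}\right) = \frac{F}{6} - \frac{F}{3} = - \frac{F}{6}$)
$k{\left(J,L \right)} = J^{2}$
$k{\left(-65,\left(K + P{\left(-1 \right)}\right) \left(-2\right) \right)} + 26838 = \left(-65\right)^{2} + 26838 = 4225 + 26838 = 31063$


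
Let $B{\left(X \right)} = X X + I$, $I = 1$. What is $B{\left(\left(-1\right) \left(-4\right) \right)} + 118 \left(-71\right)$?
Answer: $-8361$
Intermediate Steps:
$B{\left(X \right)} = 1 + X^{2}$ ($B{\left(X \right)} = X X + 1 = X^{2} + 1 = 1 + X^{2}$)
$B{\left(\left(-1\right) \left(-4\right) \right)} + 118 \left(-71\right) = \left(1 + \left(\left(-1\right) \left(-4\right)\right)^{2}\right) + 118 \left(-71\right) = \left(1 + 4^{2}\right) - 8378 = \left(1 + 16\right) - 8378 = 17 - 8378 = -8361$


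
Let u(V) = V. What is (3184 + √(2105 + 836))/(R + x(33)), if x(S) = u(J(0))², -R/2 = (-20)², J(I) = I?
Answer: -199/50 - √2941/800 ≈ -4.0478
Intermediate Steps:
R = -800 (R = -2*(-20)² = -2*400 = -800)
x(S) = 0 (x(S) = 0² = 0)
(3184 + √(2105 + 836))/(R + x(33)) = (3184 + √(2105 + 836))/(-800 + 0) = (3184 + √2941)/(-800) = (3184 + √2941)*(-1/800) = -199/50 - √2941/800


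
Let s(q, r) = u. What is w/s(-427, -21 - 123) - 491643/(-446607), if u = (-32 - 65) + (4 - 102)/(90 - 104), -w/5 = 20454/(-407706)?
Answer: 159822787/145551042 ≈ 1.0981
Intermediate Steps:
w = 17045/67951 (w = -102270/(-407706) = -102270*(-1)/407706 = -5*(-3409/67951) = 17045/67951 ≈ 0.25084)
u = -90 (u = -97 - 98/(-14) = -97 - 98*(-1/14) = -97 + 7 = -90)
s(q, r) = -90
w/s(-427, -21 - 123) - 491643/(-446607) = (17045/67951)/(-90) - 491643/(-446607) = (17045/67951)*(-1/90) - 491643*(-1/446607) = -3409/1223118 + 131/119 = 159822787/145551042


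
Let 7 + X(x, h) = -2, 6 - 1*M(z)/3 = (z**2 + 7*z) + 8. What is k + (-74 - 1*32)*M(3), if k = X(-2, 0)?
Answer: 10167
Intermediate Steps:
M(z) = -6 - 21*z - 3*z**2 (M(z) = 18 - 3*((z**2 + 7*z) + 8) = 18 - 3*(8 + z**2 + 7*z) = 18 + (-24 - 21*z - 3*z**2) = -6 - 21*z - 3*z**2)
X(x, h) = -9 (X(x, h) = -7 - 2 = -9)
k = -9
k + (-74 - 1*32)*M(3) = -9 + (-74 - 1*32)*(-6 - 21*3 - 3*3**2) = -9 + (-74 - 32)*(-6 - 63 - 3*9) = -9 - 106*(-6 - 63 - 27) = -9 - 106*(-96) = -9 + 10176 = 10167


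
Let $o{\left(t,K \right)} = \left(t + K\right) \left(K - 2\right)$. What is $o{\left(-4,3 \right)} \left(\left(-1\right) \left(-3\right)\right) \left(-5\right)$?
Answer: $15$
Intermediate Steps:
$o{\left(t,K \right)} = \left(-2 + K\right) \left(K + t\right)$ ($o{\left(t,K \right)} = \left(K + t\right) \left(-2 + K\right) = \left(-2 + K\right) \left(K + t\right)$)
$o{\left(-4,3 \right)} \left(\left(-1\right) \left(-3\right)\right) \left(-5\right) = \left(3^{2} - 6 - -8 + 3 \left(-4\right)\right) \left(\left(-1\right) \left(-3\right)\right) \left(-5\right) = \left(9 - 6 + 8 - 12\right) 3 \left(-5\right) = \left(-1\right) 3 \left(-5\right) = \left(-3\right) \left(-5\right) = 15$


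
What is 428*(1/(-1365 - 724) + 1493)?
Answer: 1334878928/2089 ≈ 6.3900e+5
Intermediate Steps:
428*(1/(-1365 - 724) + 1493) = 428*(1/(-2089) + 1493) = 428*(-1/2089 + 1493) = 428*(3118876/2089) = 1334878928/2089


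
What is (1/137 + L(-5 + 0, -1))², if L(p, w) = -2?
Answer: 74529/18769 ≈ 3.9709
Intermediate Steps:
(1/137 + L(-5 + 0, -1))² = (1/137 - 2)² = (-273/137)² = 74529/18769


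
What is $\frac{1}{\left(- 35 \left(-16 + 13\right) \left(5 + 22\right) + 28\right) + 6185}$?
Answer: $\frac{1}{9048} \approx 0.00011052$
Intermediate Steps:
$\frac{1}{\left(- 35 \left(-16 + 13\right) \left(5 + 22\right) + 28\right) + 6185} = \frac{1}{\left(- 35 \left(\left(-3\right) 27\right) + 28\right) + 6185} = \frac{1}{\left(\left(-35\right) \left(-81\right) + 28\right) + 6185} = \frac{1}{\left(2835 + 28\right) + 6185} = \frac{1}{2863 + 6185} = \frac{1}{9048}$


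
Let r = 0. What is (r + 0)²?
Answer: 0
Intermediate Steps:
(r + 0)² = (0 + 0)² = 0² = 0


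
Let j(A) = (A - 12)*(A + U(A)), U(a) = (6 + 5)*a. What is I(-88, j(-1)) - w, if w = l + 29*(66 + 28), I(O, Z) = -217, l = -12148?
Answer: 9205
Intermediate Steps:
U(a) = 11*a
j(A) = 12*A*(-12 + A) (j(A) = (A - 12)*(A + 11*A) = (-12 + A)*(12*A) = 12*A*(-12 + A))
w = -9422 (w = -12148 + 29*(66 + 28) = -12148 + 29*94 = -12148 + 2726 = -9422)
I(-88, j(-1)) - w = -217 - 1*(-9422) = -217 + 9422 = 9205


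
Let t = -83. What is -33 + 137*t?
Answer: -11404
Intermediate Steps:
-33 + 137*t = -33 + 137*(-83) = -33 - 11371 = -11404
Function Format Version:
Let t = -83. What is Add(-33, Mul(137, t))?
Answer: -11404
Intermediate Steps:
Add(-33, Mul(137, t)) = Add(-33, Mul(137, -83)) = Add(-33, -11371) = -11404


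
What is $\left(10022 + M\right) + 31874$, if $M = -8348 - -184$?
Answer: $33732$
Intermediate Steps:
$M = -8164$ ($M = -8348 + 184 = -8164$)
$\left(10022 + M\right) + 31874 = \left(10022 - 8164\right) + 31874 = 1858 + 31874 = 33732$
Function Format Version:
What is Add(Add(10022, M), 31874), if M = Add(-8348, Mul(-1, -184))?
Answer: 33732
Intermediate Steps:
M = -8164 (M = Add(-8348, 184) = -8164)
Add(Add(10022, M), 31874) = Add(Add(10022, -8164), 31874) = Add(1858, 31874) = 33732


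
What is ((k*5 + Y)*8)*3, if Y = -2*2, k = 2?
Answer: 144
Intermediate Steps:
Y = -4
((k*5 + Y)*8)*3 = ((2*5 - 4)*8)*3 = ((10 - 4)*8)*3 = (6*8)*3 = 48*3 = 144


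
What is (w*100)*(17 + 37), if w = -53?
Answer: -286200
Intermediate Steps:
(w*100)*(17 + 37) = (-53*100)*(17 + 37) = -5300*54 = -286200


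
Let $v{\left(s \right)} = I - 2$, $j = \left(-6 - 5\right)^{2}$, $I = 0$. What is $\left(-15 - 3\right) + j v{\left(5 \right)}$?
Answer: $-260$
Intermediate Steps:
$j = 121$ ($j = \left(-11\right)^{2} = 121$)
$v{\left(s \right)} = -2$ ($v{\left(s \right)} = 0 - 2 = -2$)
$\left(-15 - 3\right) + j v{\left(5 \right)} = \left(-15 - 3\right) + 121 \left(-2\right) = -18 - 242 = -260$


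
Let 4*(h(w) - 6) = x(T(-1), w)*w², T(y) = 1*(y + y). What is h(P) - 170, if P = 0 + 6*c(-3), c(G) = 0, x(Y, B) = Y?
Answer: -164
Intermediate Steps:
T(y) = 2*y (T(y) = 1*(2*y) = 2*y)
P = 0 (P = 0 + 6*0 = 0 + 0 = 0)
h(w) = 6 - w²/2 (h(w) = 6 + ((2*(-1))*w²)/4 = 6 + (-2*w²)/4 = 6 - w²/2)
h(P) - 170 = (6 - ½*0²) - 170 = (6 - ½*0) - 170 = (6 + 0) - 170 = 6 - 170 = -164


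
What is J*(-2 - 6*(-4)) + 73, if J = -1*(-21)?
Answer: 535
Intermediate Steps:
J = 21
J*(-2 - 6*(-4)) + 73 = 21*(-2 - 6*(-4)) + 73 = 21*(-2 + 24) + 73 = 21*22 + 73 = 462 + 73 = 535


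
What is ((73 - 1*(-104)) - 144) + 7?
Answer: 40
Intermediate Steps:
((73 - 1*(-104)) - 144) + 7 = ((73 + 104) - 144) + 7 = (177 - 144) + 7 = 33 + 7 = 40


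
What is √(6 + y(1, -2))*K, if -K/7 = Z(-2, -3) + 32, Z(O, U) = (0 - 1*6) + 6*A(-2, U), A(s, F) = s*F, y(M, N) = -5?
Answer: -434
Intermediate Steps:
A(s, F) = F*s
Z(O, U) = -6 - 12*U (Z(O, U) = (0 - 1*6) + 6*(U*(-2)) = (0 - 6) + 6*(-2*U) = -6 - 12*U)
K = -434 (K = -7*((-6 - 12*(-3)) + 32) = -7*((-6 + 36) + 32) = -7*(30 + 32) = -7*62 = -434)
√(6 + y(1, -2))*K = √(6 - 5)*(-434) = √1*(-434) = 1*(-434) = -434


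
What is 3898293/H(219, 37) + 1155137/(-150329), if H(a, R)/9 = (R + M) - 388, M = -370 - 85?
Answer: -198135284065/363495522 ≈ -545.08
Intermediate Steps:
M = -455
H(a, R) = -7587 + 9*R (H(a, R) = 9*((R - 455) - 388) = 9*((-455 + R) - 388) = 9*(-843 + R) = -7587 + 9*R)
3898293/H(219, 37) + 1155137/(-150329) = 3898293/(-7587 + 9*37) + 1155137/(-150329) = 3898293/(-7587 + 333) + 1155137*(-1/150329) = 3898293/(-7254) - 1155137/150329 = 3898293*(-1/7254) - 1155137/150329 = -1299431/2418 - 1155137/150329 = -198135284065/363495522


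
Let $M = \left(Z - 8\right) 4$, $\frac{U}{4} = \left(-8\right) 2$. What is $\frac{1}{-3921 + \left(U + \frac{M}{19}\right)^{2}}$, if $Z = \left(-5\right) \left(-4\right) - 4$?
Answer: $- \frac{361}{13625} \approx -0.026495$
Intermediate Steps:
$U = -64$ ($U = 4 \left(\left(-8\right) 2\right) = 4 \left(-16\right) = -64$)
$Z = 16$ ($Z = 20 - 4 = 16$)
$M = 32$ ($M = \left(16 - 8\right) 4 = 8 \cdot 4 = 32$)
$\frac{1}{-3921 + \left(U + \frac{M}{19}\right)^{2}} = \frac{1}{-3921 + \left(-64 + \frac{32}{19}\right)^{2}} = \frac{1}{-3921 + \left(- \frac{1184}{19}\right)^{2}} = \frac{1}{-3921 + \frac{1401856}{361}} = \frac{1}{- \frac{13625}{361}} = - \frac{361}{13625}$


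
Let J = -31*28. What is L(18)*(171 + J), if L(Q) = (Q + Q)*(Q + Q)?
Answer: -903312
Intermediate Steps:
J = -868
L(Q) = 4*Q² (L(Q) = (2*Q)*(2*Q) = 4*Q²)
L(18)*(171 + J) = (4*18²)*(171 - 868) = (4*324)*(-697) = 1296*(-697) = -903312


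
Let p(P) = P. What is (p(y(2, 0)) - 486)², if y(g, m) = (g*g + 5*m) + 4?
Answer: 228484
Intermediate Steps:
y(g, m) = 4 + g² + 5*m (y(g, m) = (g² + 5*m) + 4 = 4 + g² + 5*m)
(p(y(2, 0)) - 486)² = ((4 + 2² + 5*0) - 486)² = ((4 + 4 + 0) - 486)² = (8 - 486)² = (-478)² = 228484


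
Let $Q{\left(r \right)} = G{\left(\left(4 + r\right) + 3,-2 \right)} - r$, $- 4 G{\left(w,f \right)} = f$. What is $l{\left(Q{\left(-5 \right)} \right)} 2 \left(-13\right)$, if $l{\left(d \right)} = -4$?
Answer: $104$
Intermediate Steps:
$G{\left(w,f \right)} = - \frac{f}{4}$
$Q{\left(r \right)} = \frac{1}{2} - r$ ($Q{\left(r \right)} = \left(- \frac{1}{4}\right) \left(-2\right) - r = \frac{1}{2} - r$)
$l{\left(Q{\left(-5 \right)} \right)} 2 \left(-13\right) = \left(-4\right) 2 \left(-13\right) = \left(-8\right) \left(-13\right) = 104$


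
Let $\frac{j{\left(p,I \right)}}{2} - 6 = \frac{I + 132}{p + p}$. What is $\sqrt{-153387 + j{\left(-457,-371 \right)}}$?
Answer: $\frac{2 i \sqrt{8008026538}}{457} \approx 391.63 i$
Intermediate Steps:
$j{\left(p,I \right)} = 12 + \frac{132 + I}{p}$ ($j{\left(p,I \right)} = 12 + 2 \frac{I + 132}{p + p} = 12 + 2 \frac{132 + I}{2 p} = 12 + \frac{132 + I}{p}$)
$\sqrt{-153387 + j{\left(-457,-371 \right)}} = \sqrt{-153387 + \frac{132 - 371 + 12 \left(-457\right)}{-457}} = \sqrt{-153387 - \frac{132 - 371 - 5484}{457}} = \sqrt{-153387 - - \frac{5723}{457}} = \sqrt{-153387 + \frac{5723}{457}} = \sqrt{- \frac{70092136}{457}} = \frac{2 i \sqrt{8008026538}}{457}$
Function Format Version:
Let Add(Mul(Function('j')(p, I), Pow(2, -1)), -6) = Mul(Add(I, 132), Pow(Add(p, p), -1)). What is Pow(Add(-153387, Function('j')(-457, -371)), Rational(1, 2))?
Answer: Mul(Rational(2, 457), I, Pow(8008026538, Rational(1, 2))) ≈ Mul(391.63, I)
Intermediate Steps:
Function('j')(p, I) = Add(12, Mul(Pow(p, -1), Add(132, I))) (Function('j')(p, I) = Add(12, Mul(2, Mul(Add(I, 132), Pow(Add(p, p), -1)))) = Add(12, Mul(2, Mul(Add(132, I), Pow(Mul(2, p), -1)))) = Add(12, Mul(2, Mul(Add(132, I), Mul(Rational(1, 2), Pow(p, -1))))) = Add(12, Mul(2, Mul(Rational(1, 2), Pow(p, -1), Add(132, I)))) = Add(12, Mul(Pow(p, -1), Add(132, I))))
Pow(Add(-153387, Function('j')(-457, -371)), Rational(1, 2)) = Pow(Add(-153387, Mul(Pow(-457, -1), Add(132, -371, Mul(12, -457)))), Rational(1, 2)) = Pow(Add(-153387, Mul(Rational(-1, 457), Add(132, -371, -5484))), Rational(1, 2)) = Pow(Add(-153387, Mul(Rational(-1, 457), -5723)), Rational(1, 2)) = Pow(Add(-153387, Rational(5723, 457)), Rational(1, 2)) = Pow(Rational(-70092136, 457), Rational(1, 2)) = Mul(Rational(2, 457), I, Pow(8008026538, Rational(1, 2)))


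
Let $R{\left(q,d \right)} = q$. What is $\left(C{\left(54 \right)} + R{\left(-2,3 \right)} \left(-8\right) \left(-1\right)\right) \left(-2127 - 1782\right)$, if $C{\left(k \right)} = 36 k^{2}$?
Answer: $-410288640$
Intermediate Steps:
$\left(C{\left(54 \right)} + R{\left(-2,3 \right)} \left(-8\right) \left(-1\right)\right) \left(-2127 - 1782\right) = \left(36 \cdot 54^{2} + \left(-2\right) \left(-8\right) \left(-1\right)\right) \left(-2127 - 1782\right) = \left(36 \cdot 2916 + 16 \left(-1\right)\right) \left(-3909\right) = \left(104976 - 16\right) \left(-3909\right) = 104960 \left(-3909\right) = -410288640$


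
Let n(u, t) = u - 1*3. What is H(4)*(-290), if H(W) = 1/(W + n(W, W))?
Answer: -58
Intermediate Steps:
n(u, t) = -3 + u (n(u, t) = u - 3 = -3 + u)
H(W) = 1/(-3 + 2*W) (H(W) = 1/(W + (-3 + W)) = 1/(-3 + 2*W))
H(4)*(-290) = -290/(-3 + 2*4) = -290/(-3 + 8) = -290/5 = (⅕)*(-290) = -58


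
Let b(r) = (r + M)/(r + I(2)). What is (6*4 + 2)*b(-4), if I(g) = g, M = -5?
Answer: 117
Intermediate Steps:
b(r) = (-5 + r)/(2 + r) (b(r) = (r - 5)/(r + 2) = (-5 + r)/(2 + r))
(6*4 + 2)*b(-4) = (6*4 + 2)*((-5 - 4)/(2 - 4)) = (24 + 2)*(-9/(-2)) = 26*(-½*(-9)) = 26*(9/2) = 117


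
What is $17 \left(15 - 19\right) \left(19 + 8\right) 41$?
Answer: $-75276$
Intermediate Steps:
$17 \left(15 - 19\right) \left(19 + 8\right) 41 = 17 \left(\left(-4\right) 27\right) 41 = 17 \left(-108\right) 41 = \left(-1836\right) 41 = -75276$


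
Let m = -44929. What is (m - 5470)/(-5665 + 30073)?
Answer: -50399/24408 ≈ -2.0649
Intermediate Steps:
(m - 5470)/(-5665 + 30073) = (-44929 - 5470)/(-5665 + 30073) = -50399/24408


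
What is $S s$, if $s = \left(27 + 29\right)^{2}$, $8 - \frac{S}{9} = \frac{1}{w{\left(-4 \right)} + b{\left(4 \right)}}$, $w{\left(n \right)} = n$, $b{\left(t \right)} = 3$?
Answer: $254016$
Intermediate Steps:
$S = 81$ ($S = 72 - \frac{9}{-4 + 3} = 72 - \frac{9}{-1} = 72 - -9 = 72 + 9 = 81$)
$s = 3136$ ($s = 56^{2} = 3136$)
$S s = 81 \cdot 3136 = 254016$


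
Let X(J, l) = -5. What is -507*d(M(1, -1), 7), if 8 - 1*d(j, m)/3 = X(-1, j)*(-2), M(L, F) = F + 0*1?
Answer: 3042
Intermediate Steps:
M(L, F) = F (M(L, F) = F + 0 = F)
d(j, m) = -6 (d(j, m) = 24 - (-15)*(-2) = 24 - 3*10 = 24 - 30 = -6)
-507*d(M(1, -1), 7) = -507*(-6) = 3042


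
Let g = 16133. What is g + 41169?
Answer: 57302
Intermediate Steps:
g + 41169 = 16133 + 41169 = 57302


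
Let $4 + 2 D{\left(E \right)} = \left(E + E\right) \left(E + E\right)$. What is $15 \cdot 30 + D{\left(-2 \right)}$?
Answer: $456$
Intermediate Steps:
$D{\left(E \right)} = -2 + 2 E^{2}$ ($D{\left(E \right)} = -2 + \frac{\left(E + E\right) \left(E + E\right)}{2} = -2 + \frac{2 E 2 E}{2} = -2 + \frac{4 E^{2}}{2} = -2 + 2 E^{2}$)
$15 \cdot 30 + D{\left(-2 \right)} = 15 \cdot 30 - \left(2 - 2 \left(-2\right)^{2}\right) = 450 + \left(-2 + 2 \cdot 4\right) = 450 + \left(-2 + 8\right) = 450 + 6 = 456$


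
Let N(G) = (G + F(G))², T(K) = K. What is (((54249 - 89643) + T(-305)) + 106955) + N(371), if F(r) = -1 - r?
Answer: 71257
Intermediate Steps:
N(G) = 1 (N(G) = (G + (-1 - G))² = (-1)² = 1)
(((54249 - 89643) + T(-305)) + 106955) + N(371) = (((54249 - 89643) - 305) + 106955) + 1 = ((-35394 - 305) + 106955) + 1 = (-35699 + 106955) + 1 = 71256 + 1 = 71257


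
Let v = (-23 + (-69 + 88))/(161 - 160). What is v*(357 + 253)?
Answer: -2440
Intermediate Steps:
v = -4 (v = (-23 + 19)/1 = -4*1 = -4)
v*(357 + 253) = -4*(357 + 253) = -4*610 = -2440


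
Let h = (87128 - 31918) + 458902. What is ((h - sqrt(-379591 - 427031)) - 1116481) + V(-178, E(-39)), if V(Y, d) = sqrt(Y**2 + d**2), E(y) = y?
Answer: -602369 + sqrt(33205) - I*sqrt(806622) ≈ -6.0219e+5 - 898.12*I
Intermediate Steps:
h = 514112 (h = 55210 + 458902 = 514112)
((h - sqrt(-379591 - 427031)) - 1116481) + V(-178, E(-39)) = ((514112 - sqrt(-379591 - 427031)) - 1116481) + sqrt((-178)**2 + (-39)**2) = ((514112 - sqrt(-806622)) - 1116481) + sqrt(31684 + 1521) = ((514112 - I*sqrt(806622)) - 1116481) + sqrt(33205) = (-602369 - I*sqrt(806622)) + sqrt(33205) = -602369 + sqrt(33205) - I*sqrt(806622)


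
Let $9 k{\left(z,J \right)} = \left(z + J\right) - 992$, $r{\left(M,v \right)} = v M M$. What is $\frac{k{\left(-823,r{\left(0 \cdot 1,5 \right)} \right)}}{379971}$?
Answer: $- \frac{605}{1139913} \approx -0.00053074$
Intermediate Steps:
$r{\left(M,v \right)} = v M^{2}$ ($r{\left(M,v \right)} = M v M = v M^{2}$)
$k{\left(z,J \right)} = - \frac{992}{9} + \frac{J}{9} + \frac{z}{9}$ ($k{\left(z,J \right)} = \frac{\left(z + J\right) - 992}{9} = \frac{\left(J + z\right) - 992}{9} = \frac{-992 + J + z}{9} = - \frac{992}{9} + \frac{J}{9} + \frac{z}{9}$)
$\frac{k{\left(-823,r{\left(0 \cdot 1,5 \right)} \right)}}{379971} = \frac{- \frac{992}{9} + \frac{5 \left(0 \cdot 1\right)^{2}}{9} + \frac{1}{9} \left(-823\right)}{379971} = \left(- \frac{992}{9} + \frac{5 \cdot 0^{2}}{9} - \frac{823}{9}\right) \frac{1}{379971} = \left(- \frac{992}{9} + \frac{5 \cdot 0}{9} - \frac{823}{9}\right) \frac{1}{379971} = \left(- \frac{992}{9} + \frac{1}{9} \cdot 0 - \frac{823}{9}\right) \frac{1}{379971} = \left(- \frac{992}{9} + 0 - \frac{823}{9}\right) \frac{1}{379971} = \left(- \frac{605}{3}\right) \frac{1}{379971} = - \frac{605}{1139913}$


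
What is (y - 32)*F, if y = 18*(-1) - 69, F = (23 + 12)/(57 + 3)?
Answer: -833/12 ≈ -69.417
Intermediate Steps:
F = 7/12 (F = 35/60 = 35*(1/60) = 7/12 ≈ 0.58333)
y = -87 (y = -18 - 69 = -87)
(y - 32)*F = (-87 - 32)*(7/12) = -119*7/12 = -833/12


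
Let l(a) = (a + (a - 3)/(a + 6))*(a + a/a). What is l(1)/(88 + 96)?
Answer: 5/644 ≈ 0.0077640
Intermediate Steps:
l(a) = (1 + a)*(a + (-3 + a)/(6 + a)) (l(a) = (a + (-3 + a)/(6 + a))*(a + 1) = (a + (-3 + a)/(6 + a))*(1 + a) = (1 + a)*(a + (-3 + a)/(6 + a)))
l(1)/(88 + 96) = ((-3 + 1**3 + 4*1 + 8*1**2)/(6 + 1))/(88 + 96) = ((-3 + 1 + 4 + 8*1)/7)/184 = ((-3 + 1 + 4 + 8)/7)*(1/184) = ((1/7)*10)*(1/184) = (10/7)*(1/184) = 5/644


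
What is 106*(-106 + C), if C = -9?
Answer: -12190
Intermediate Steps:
106*(-106 + C) = 106*(-106 - 9) = 106*(-115) = -12190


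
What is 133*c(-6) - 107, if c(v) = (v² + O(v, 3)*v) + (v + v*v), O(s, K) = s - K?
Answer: 15853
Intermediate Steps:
c(v) = v + 2*v² + v*(-3 + v) (c(v) = (v² + (v - 1*3)*v) + (v + v*v) = (v² + (v - 3)*v) + (v + v²) = (v² + (-3 + v)*v) + (v + v²) = (v² + v*(-3 + v)) + (v + v²) = v + 2*v² + v*(-3 + v))
133*c(-6) - 107 = 133*(-6*(-2 + 3*(-6))) - 107 = 133*(-6*(-2 - 18)) - 107 = 133*(-6*(-20)) - 107 = 133*120 - 107 = 15960 - 107 = 15853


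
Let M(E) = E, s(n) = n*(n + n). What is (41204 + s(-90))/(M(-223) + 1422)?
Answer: 57404/1199 ≈ 47.877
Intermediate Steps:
s(n) = 2*n**2 (s(n) = n*(2*n) = 2*n**2)
(41204 + s(-90))/(M(-223) + 1422) = (41204 + 2*(-90)**2)/(-223 + 1422) = (41204 + 2*8100)/1199 = (41204 + 16200)*(1/1199) = 57404*(1/1199) = 57404/1199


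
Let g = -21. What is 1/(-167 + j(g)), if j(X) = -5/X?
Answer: -21/3502 ≈ -0.0059966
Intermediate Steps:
1/(-167 + j(g)) = 1/(-167 - 5/(-21)) = 1/(-167 - 5*(-1/21)) = 1/(-167 + 5/21) = 1/(-3502/21) = -21/3502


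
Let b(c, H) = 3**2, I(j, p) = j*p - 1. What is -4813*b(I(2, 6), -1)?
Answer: -43317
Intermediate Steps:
I(j, p) = -1 + j*p
b(c, H) = 9
-4813*b(I(2, 6), -1) = -4813*9 = -43317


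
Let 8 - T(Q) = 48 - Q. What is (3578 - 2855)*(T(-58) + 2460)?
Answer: 1707726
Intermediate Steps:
T(Q) = -40 + Q (T(Q) = 8 - (48 - Q) = 8 + (-48 + Q) = -40 + Q)
(3578 - 2855)*(T(-58) + 2460) = (3578 - 2855)*((-40 - 58) + 2460) = 723*(-98 + 2460) = 723*2362 = 1707726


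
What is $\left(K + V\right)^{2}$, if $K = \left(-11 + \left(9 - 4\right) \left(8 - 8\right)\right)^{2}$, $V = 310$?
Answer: $185761$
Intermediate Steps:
$K = 121$ ($K = \left(-11 + 5 \cdot 0\right)^{2} = \left(-11 + 0\right)^{2} = \left(-11\right)^{2} = 121$)
$\left(K + V\right)^{2} = \left(121 + 310\right)^{2} = 431^{2} = 185761$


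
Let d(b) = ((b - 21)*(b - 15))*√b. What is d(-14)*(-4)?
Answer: -4060*I*√14 ≈ -15191.0*I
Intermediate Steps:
d(b) = √b*(-21 + b)*(-15 + b) (d(b) = ((-21 + b)*(-15 + b))*√b = √b*(-21 + b)*(-15 + b))
d(-14)*(-4) = (√(-14)*(315 + (-14)² - 36*(-14)))*(-4) = ((I*√14)*(315 + 196 + 504))*(-4) = ((I*√14)*1015)*(-4) = (1015*I*√14)*(-4) = -4060*I*√14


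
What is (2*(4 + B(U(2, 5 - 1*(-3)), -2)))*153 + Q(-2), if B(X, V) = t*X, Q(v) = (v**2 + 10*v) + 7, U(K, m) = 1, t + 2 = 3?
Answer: 1521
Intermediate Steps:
t = 1 (t = -2 + 3 = 1)
Q(v) = 7 + v**2 + 10*v
B(X, V) = X (B(X, V) = 1*X = X)
(2*(4 + B(U(2, 5 - 1*(-3)), -2)))*153 + Q(-2) = (2*(4 + 1))*153 + (7 + (-2)**2 + 10*(-2)) = (2*5)*153 + (7 + 4 - 20) = 10*153 - 9 = 1530 - 9 = 1521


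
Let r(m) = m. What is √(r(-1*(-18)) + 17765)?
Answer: √17783 ≈ 133.35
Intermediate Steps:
√(r(-1*(-18)) + 17765) = √(-1*(-18) + 17765) = √(18 + 17765) = √17783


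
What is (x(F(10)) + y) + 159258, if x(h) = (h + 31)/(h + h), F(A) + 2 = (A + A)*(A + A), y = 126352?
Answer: 227345989/796 ≈ 2.8561e+5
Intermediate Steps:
F(A) = -2 + 4*A² (F(A) = -2 + (A + A)*(A + A) = -2 + (2*A)*(2*A) = -2 + 4*A²)
x(h) = (31 + h)/(2*h) (x(h) = (31 + h)/((2*h)) = (31 + h)*(1/(2*h)) = (31 + h)/(2*h))
(x(F(10)) + y) + 159258 = ((31 + (-2 + 4*10²))/(2*(-2 + 4*10²)) + 126352) + 159258 = ((31 + (-2 + 4*100))/(2*(-2 + 4*100)) + 126352) + 159258 = ((31 + (-2 + 400))/(2*(-2 + 400)) + 126352) + 159258 = ((½)*(31 + 398)/398 + 126352) + 159258 = ((½)*(1/398)*429 + 126352) + 159258 = (429/796 + 126352) + 159258 = 100576621/796 + 159258 = 227345989/796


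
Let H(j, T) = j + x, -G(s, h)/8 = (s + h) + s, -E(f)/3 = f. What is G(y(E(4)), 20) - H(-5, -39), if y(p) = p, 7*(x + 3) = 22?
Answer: 258/7 ≈ 36.857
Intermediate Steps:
x = ⅐ (x = -3 + (⅐)*22 = -3 + 22/7 = ⅐ ≈ 0.14286)
E(f) = -3*f
G(s, h) = -16*s - 8*h (G(s, h) = -8*((s + h) + s) = -8*((h + s) + s) = -8*(h + 2*s) = -16*s - 8*h)
H(j, T) = ⅐ + j (H(j, T) = j + ⅐ = ⅐ + j)
G(y(E(4)), 20) - H(-5, -39) = (-(-48)*4 - 8*20) - (⅐ - 5) = (-16*(-12) - 160) - 1*(-34/7) = (192 - 160) + 34/7 = 32 + 34/7 = 258/7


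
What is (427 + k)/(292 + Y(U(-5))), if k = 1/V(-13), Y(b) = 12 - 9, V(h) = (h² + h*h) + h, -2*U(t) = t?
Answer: 138776/95875 ≈ 1.4475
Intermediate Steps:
U(t) = -t/2
V(h) = h + 2*h² (V(h) = (h² + h²) + h = 2*h² + h = h + 2*h²)
Y(b) = 3
k = 1/325 (k = 1/(-13*(1 + 2*(-13))) = 1/(-13*(1 - 26)) = 1/(-13*(-25)) = 1/325 ≈ 0.0030769)
(427 + k)/(292 + Y(U(-5))) = (427 + 1/325)/(292 + 3) = (138776/325)/295 = (138776/325)*(1/295) = 138776/95875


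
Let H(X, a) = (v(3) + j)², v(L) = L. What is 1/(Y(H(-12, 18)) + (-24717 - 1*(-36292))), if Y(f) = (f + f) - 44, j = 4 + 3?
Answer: 1/11731 ≈ 8.5244e-5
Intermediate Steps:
j = 7
H(X, a) = 100 (H(X, a) = (3 + 7)² = 10² = 100)
Y(f) = -44 + 2*f (Y(f) = 2*f - 44 = -44 + 2*f)
1/(Y(H(-12, 18)) + (-24717 - 1*(-36292))) = 1/((-44 + 2*100) + (-24717 - 1*(-36292))) = 1/((-44 + 200) + (-24717 + 36292)) = 1/(156 + 11575) = 1/11731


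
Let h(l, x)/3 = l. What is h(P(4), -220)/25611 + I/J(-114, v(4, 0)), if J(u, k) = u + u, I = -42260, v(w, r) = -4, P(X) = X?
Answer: 90193633/486609 ≈ 185.35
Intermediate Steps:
h(l, x) = 3*l
J(u, k) = 2*u
h(P(4), -220)/25611 + I/J(-114, v(4, 0)) = (3*4)/25611 - 42260/(2*(-114)) = 12*(1/25611) - 42260/(-228) = 4/8537 - 42260*(-1/228) = 4/8537 + 10565/57 = 90193633/486609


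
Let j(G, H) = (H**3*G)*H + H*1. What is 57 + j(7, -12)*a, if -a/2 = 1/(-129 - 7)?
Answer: 37254/17 ≈ 2191.4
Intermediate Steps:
a = 1/68 (a = -2/(-129 - 7) = -2/(-136) = -2*(-1/136) = 1/68 ≈ 0.014706)
j(G, H) = H + G*H**4 (j(G, H) = (G*H**3)*H + H = G*H**4 + H = H + G*H**4)
57 + j(7, -12)*a = 57 + (-12 + 7*(-12)**4)*(1/68) = 57 + (-12 + 7*20736)*(1/68) = 57 + (-12 + 145152)*(1/68) = 57 + 145140*(1/68) = 57 + 36285/17 = 37254/17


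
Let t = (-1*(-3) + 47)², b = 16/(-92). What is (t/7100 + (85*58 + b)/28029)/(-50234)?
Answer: -24167081/2299278347538 ≈ -1.0511e-5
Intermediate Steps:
b = -4/23 (b = 16*(-1/92) = -4/23 ≈ -0.17391)
t = 2500 (t = (3 + 47)² = 50² = 2500)
(t/7100 + (85*58 + b)/28029)/(-50234) = (2500/7100 + (85*58 - 4/23)/28029)/(-50234) = (2500*(1/7100) + (4930 - 4/23)*(1/28029))*(-1/50234) = (25/71 + (113386/23)*(1/28029))*(-1/50234) = (25/71 + 113386/644667)*(-1/50234) = (24167081/45771357)*(-1/50234) = -24167081/2299278347538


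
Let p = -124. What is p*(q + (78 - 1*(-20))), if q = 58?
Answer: -19344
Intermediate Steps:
p*(q + (78 - 1*(-20))) = -124*(58 + (78 - 1*(-20))) = -124*(58 + (78 + 20)) = -124*(58 + 98) = -124*156 = -19344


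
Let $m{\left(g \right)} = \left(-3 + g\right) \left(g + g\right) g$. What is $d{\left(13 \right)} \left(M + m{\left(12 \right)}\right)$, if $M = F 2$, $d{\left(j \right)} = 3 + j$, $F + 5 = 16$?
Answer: $41824$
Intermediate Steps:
$F = 11$ ($F = -5 + 16 = 11$)
$m{\left(g \right)} = 2 g^{2} \left(-3 + g\right)$ ($m{\left(g \right)} = \left(-3 + g\right) 2 g g = 2 g \left(-3 + g\right) g = 2 g^{2} \left(-3 + g\right)$)
$M = 22$ ($M = 11 \cdot 2 = 22$)
$d{\left(13 \right)} \left(M + m{\left(12 \right)}\right) = \left(3 + 13\right) \left(22 + 2 \cdot 12^{2} \left(-3 + 12\right)\right) = 16 \left(22 + 2 \cdot 144 \cdot 9\right) = 16 \left(22 + 2592\right) = 16 \cdot 2614 = 41824$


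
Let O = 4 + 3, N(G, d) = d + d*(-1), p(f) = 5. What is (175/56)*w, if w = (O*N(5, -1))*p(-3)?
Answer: 0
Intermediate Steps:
N(G, d) = 0 (N(G, d) = d - d = 0)
O = 7
w = 0 (w = (7*0)*5 = 0*5 = 0)
(175/56)*w = (175/56)*0 = (175*(1/56))*0 = (25/8)*0 = 0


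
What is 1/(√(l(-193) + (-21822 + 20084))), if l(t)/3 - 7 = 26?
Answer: -I*√1639/1639 ≈ -0.024701*I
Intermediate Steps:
l(t) = 99 (l(t) = 21 + 3*26 = 21 + 78 = 99)
1/(√(l(-193) + (-21822 + 20084))) = 1/(√(99 + (-21822 + 20084))) = 1/(√(99 - 1738)) = 1/(√(-1639)) = 1/(I*√1639) = -I*√1639/1639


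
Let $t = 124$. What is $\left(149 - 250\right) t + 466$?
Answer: $-12058$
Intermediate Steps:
$\left(149 - 250\right) t + 466 = \left(149 - 250\right) 124 + 466 = \left(-101\right) 124 + 466 = -12524 + 466 = -12058$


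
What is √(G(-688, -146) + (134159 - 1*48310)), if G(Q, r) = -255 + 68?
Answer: 3*√9518 ≈ 292.68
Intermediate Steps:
G(Q, r) = -187
√(G(-688, -146) + (134159 - 1*48310)) = √(-187 + (134159 - 1*48310)) = √(-187 + (134159 - 48310)) = √(-187 + 85849) = √85662 = 3*√9518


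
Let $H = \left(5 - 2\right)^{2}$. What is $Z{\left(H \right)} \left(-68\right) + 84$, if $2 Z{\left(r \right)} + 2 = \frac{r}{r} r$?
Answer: $-154$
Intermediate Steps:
$H = 9$ ($H = 3^{2} = 9$)
$Z{\left(r \right)} = -1 + \frac{r}{2}$ ($Z{\left(r \right)} = -1 + \frac{\frac{r}{r} r}{2} = -1 + \frac{1 r}{2} = -1 + \frac{r}{2}$)
$Z{\left(H \right)} \left(-68\right) + 84 = \left(-1 + \frac{1}{2} \cdot 9\right) \left(-68\right) + 84 = \left(-1 + \frac{9}{2}\right) \left(-68\right) + 84 = \frac{7}{2} \left(-68\right) + 84 = -238 + 84 = -154$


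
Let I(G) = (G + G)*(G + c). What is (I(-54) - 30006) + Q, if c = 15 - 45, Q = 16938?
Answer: -3996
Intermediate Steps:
c = -30
I(G) = 2*G*(-30 + G) (I(G) = (G + G)*(G - 30) = (2*G)*(-30 + G) = 2*G*(-30 + G))
(I(-54) - 30006) + Q = (2*(-54)*(-30 - 54) - 30006) + 16938 = (2*(-54)*(-84) - 30006) + 16938 = (9072 - 30006) + 16938 = -20934 + 16938 = -3996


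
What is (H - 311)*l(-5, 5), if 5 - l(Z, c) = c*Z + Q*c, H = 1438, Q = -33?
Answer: 219765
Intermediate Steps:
l(Z, c) = 5 + 33*c - Z*c (l(Z, c) = 5 - (c*Z - 33*c) = 5 - (Z*c - 33*c) = 5 - (-33*c + Z*c) = 5 + (33*c - Z*c) = 5 + 33*c - Z*c)
(H - 311)*l(-5, 5) = (1438 - 311)*(5 + 33*5 - 1*(-5)*5) = 1127*(5 + 165 + 25) = 1127*195 = 219765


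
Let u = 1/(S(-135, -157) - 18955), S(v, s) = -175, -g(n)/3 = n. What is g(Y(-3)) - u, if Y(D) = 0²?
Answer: 1/19130 ≈ 5.2274e-5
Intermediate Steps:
Y(D) = 0
g(n) = -3*n
u = -1/19130 (u = 1/(-175 - 18955) = 1/(-19130) = -1/19130 ≈ -5.2274e-5)
g(Y(-3)) - u = -3*0 - 1*(-1/19130) = 0 + 1/19130 = 1/19130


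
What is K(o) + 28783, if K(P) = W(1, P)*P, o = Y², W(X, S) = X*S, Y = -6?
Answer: 30079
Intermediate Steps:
W(X, S) = S*X
o = 36 (o = (-6)² = 36)
K(P) = P² (K(P) = (P*1)*P = P*P = P²)
K(o) + 28783 = 36² + 28783 = 1296 + 28783 = 30079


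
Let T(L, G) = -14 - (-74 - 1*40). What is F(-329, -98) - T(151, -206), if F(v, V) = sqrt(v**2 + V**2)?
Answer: -100 + 7*sqrt(2405) ≈ 243.29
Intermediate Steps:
T(L, G) = 100 (T(L, G) = -14 - (-74 - 40) = -14 - 1*(-114) = -14 + 114 = 100)
F(v, V) = sqrt(V**2 + v**2)
F(-329, -98) - T(151, -206) = sqrt((-98)**2 + (-329)**2) - 1*100 = sqrt(9604 + 108241) - 100 = sqrt(117845) - 100 = 7*sqrt(2405) - 100 = -100 + 7*sqrt(2405)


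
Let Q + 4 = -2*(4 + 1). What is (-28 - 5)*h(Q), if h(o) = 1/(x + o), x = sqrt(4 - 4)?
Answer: 33/14 ≈ 2.3571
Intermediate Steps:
Q = -14 (Q = -4 - 2*(4 + 1) = -4 - 2*5 = -4 - 10 = -14)
x = 0 (x = sqrt(0) = 0)
h(o) = 1/o (h(o) = 1/(0 + o) = 1/o)
(-28 - 5)*h(Q) = (-28 - 5)/(-14) = -33*(-1/14) = 33/14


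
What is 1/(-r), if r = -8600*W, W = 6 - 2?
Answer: 1/34400 ≈ 2.9070e-5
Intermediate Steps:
W = 4
r = -34400 (r = -8600*4 = -34400)
1/(-r) = 1/(-1*(-34400)) = 1/34400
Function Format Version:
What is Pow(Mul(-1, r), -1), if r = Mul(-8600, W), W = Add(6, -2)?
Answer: Rational(1, 34400) ≈ 2.9070e-5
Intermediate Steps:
W = 4
r = -34400 (r = Mul(-8600, 4) = -34400)
Pow(Mul(-1, r), -1) = Pow(Mul(-1, -34400), -1) = Pow(34400, -1) = Rational(1, 34400)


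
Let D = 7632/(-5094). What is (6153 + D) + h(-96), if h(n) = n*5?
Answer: 1605035/283 ≈ 5671.5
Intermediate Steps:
D = -424/283 (D = 7632*(-1/5094) = -424/283 ≈ -1.4982)
h(n) = 5*n
(6153 + D) + h(-96) = (6153 - 424/283) + 5*(-96) = 1740875/283 - 480 = 1605035/283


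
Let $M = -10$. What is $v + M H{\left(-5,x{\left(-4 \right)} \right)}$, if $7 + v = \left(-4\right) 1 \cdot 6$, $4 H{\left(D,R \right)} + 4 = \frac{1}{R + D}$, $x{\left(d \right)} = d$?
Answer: $- \frac{373}{18} \approx -20.722$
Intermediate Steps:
$H{\left(D,R \right)} = -1 + \frac{1}{4 \left(D + R\right)}$ ($H{\left(D,R \right)} = -1 + \frac{1}{4 \left(R + D\right)} = -1 + \frac{1}{4 \left(D + R\right)}$)
$v = -31$ ($v = -7 + \left(-4\right) 1 \cdot 6 = -7 - 24 = -31$)
$v + M H{\left(-5,x{\left(-4 \right)} \right)} = -31 - 10 \frac{\frac{1}{4} - -5 - -4}{-5 - 4} = -31 - 10 \frac{\frac{1}{4} + 5 + 4}{-9} = -31 - 10 \left(\left(- \frac{1}{9}\right) \frac{37}{4}\right) = -31 - - \frac{185}{18} = -31 + \frac{185}{18} = - \frac{373}{18}$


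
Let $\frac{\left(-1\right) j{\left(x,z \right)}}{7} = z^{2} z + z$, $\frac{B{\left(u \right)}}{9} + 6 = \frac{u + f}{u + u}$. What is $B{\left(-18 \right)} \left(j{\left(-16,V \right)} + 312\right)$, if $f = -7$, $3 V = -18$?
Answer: $- \frac{178203}{2} \approx -89102.0$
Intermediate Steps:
$V = -6$ ($V = \frac{1}{3} \left(-18\right) = -6$)
$B{\left(u \right)} = -54 + \frac{9 \left(-7 + u\right)}{2 u}$ ($B{\left(u \right)} = -54 + 9 \frac{u - 7}{u + u} = -54 + 9 \frac{-7 + u}{2 u} = -54 + \frac{9 \left(-7 + u\right)}{2 u}$)
$j{\left(x,z \right)} = - 7 z - 7 z^{3}$ ($j{\left(x,z \right)} = - 7 \left(z^{2} z + z\right) = - 7 \left(z^{3} + z\right) = - 7 \left(z + z^{3}\right) = - 7 z - 7 z^{3}$)
$B{\left(-18 \right)} \left(j{\left(-16,V \right)} + 312\right) = \frac{9 \left(-7 - -198\right)}{2 \left(-18\right)} \left(\left(-7\right) \left(-6\right) \left(1 + \left(-6\right)^{2}\right) + 312\right) = \frac{9}{2} \left(- \frac{1}{18}\right) \left(-7 + 198\right) \left(\left(-7\right) \left(-6\right) \left(1 + 36\right) + 312\right) = \frac{9}{2} \left(- \frac{1}{18}\right) 191 \left(\left(-7\right) \left(-6\right) 37 + 312\right) = - \frac{191 \left(1554 + 312\right)}{4} = \left(- \frac{191}{4}\right) 1866 = - \frac{178203}{2}$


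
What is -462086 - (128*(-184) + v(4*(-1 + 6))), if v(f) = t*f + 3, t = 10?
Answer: -438737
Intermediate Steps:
v(f) = 3 + 10*f (v(f) = 10*f + 3 = 3 + 10*f)
-462086 - (128*(-184) + v(4*(-1 + 6))) = -462086 - (128*(-184) + (3 + 10*(4*(-1 + 6)))) = -462086 - (-23552 + (3 + 10*(4*5))) = -462086 - (-23552 + (3 + 10*20)) = -462086 - (-23552 + (3 + 200)) = -462086 - (-23552 + 203) = -462086 - 1*(-23349) = -462086 + 23349 = -438737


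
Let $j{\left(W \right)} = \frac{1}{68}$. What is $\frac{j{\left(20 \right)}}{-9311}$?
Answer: $- \frac{1}{633148} \approx -1.5794 \cdot 10^{-6}$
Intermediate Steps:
$j{\left(W \right)} = \frac{1}{68}$
$\frac{j{\left(20 \right)}}{-9311} = \frac{1}{68 \left(-9311\right)} = \frac{1}{68} \left(- \frac{1}{9311}\right) = - \frac{1}{633148}$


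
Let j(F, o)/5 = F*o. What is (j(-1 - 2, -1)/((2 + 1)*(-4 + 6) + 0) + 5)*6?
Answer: 45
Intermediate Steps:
j(F, o) = 5*F*o (j(F, o) = 5*(F*o) = 5*F*o)
(j(-1 - 2, -1)/((2 + 1)*(-4 + 6) + 0) + 5)*6 = ((5*(-1 - 2)*(-1))/((2 + 1)*(-4 + 6) + 0) + 5)*6 = ((5*(-3)*(-1))/(3*2 + 0) + 5)*6 = (15/(6 + 0) + 5)*6 = (15/6 + 5)*6 = ((⅙)*15 + 5)*6 = (5/2 + 5)*6 = (15/2)*6 = 45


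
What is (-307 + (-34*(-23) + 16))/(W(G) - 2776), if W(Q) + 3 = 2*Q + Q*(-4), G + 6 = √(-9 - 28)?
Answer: -1358597/7656437 + 982*I*√37/7656437 ≈ -0.17745 + 0.00078016*I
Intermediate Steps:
G = -6 + I*√37 (G = -6 + √(-9 - 28) = -6 + √(-37) = -6 + I*√37 ≈ -6.0 + 6.0828*I)
W(Q) = -3 - 2*Q (W(Q) = -3 + (2*Q + Q*(-4)) = -3 + (2*Q - 4*Q) = -3 - 2*Q)
(-307 + (-34*(-23) + 16))/(W(G) - 2776) = (-307 + (-34*(-23) + 16))/((-3 - 2*(-6 + I*√37)) - 2776) = (-307 + (782 + 16))/((-3 + (12 - 2*I*√37)) - 2776) = (-307 + 798)/((9 - 2*I*√37) - 2776) = 491/(-2767 - 2*I*√37)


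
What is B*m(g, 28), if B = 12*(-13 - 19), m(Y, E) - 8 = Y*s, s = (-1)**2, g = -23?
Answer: 5760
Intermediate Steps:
s = 1
m(Y, E) = 8 + Y (m(Y, E) = 8 + Y*1 = 8 + Y)
B = -384 (B = 12*(-32) = -384)
B*m(g, 28) = -384*(8 - 23) = -384*(-15) = 5760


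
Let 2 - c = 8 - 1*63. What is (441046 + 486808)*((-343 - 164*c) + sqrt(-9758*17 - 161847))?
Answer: -8991833114 + 927854*I*sqrt(327733) ≈ -8.9918e+9 + 5.3118e+8*I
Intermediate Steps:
c = 57 (c = 2 - (8 - 1*63) = 2 - (8 - 63) = 2 - 1*(-55) = 2 + 55 = 57)
(441046 + 486808)*((-343 - 164*c) + sqrt(-9758*17 - 161847)) = (441046 + 486808)*((-343 - 164*57) + sqrt(-9758*17 - 161847)) = 927854*((-343 - 9348) + sqrt(-165886 - 161847)) = 927854*(-9691 + sqrt(-327733)) = 927854*(-9691 + I*sqrt(327733)) = -8991833114 + 927854*I*sqrt(327733)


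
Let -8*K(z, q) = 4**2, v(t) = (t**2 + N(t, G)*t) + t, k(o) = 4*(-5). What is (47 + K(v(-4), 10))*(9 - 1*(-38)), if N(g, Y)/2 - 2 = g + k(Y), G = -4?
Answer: 2115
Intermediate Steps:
k(o) = -20
N(g, Y) = -36 + 2*g (N(g, Y) = 4 + 2*(g - 20) = 4 + 2*(-20 + g) = 4 + (-40 + 2*g) = -36 + 2*g)
v(t) = t + t**2 + t*(-36 + 2*t) (v(t) = (t**2 + (-36 + 2*t)*t) + t = (t**2 + t*(-36 + 2*t)) + t = t + t**2 + t*(-36 + 2*t))
K(z, q) = -2 (K(z, q) = -1/8*4**2 = -1/8*16 = -2)
(47 + K(v(-4), 10))*(9 - 1*(-38)) = (47 - 2)*(9 - 1*(-38)) = 45*(9 + 38) = 45*47 = 2115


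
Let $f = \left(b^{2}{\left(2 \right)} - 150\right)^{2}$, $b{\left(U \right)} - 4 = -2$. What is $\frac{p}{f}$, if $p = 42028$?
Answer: $\frac{10507}{5329} \approx 1.9717$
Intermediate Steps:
$b{\left(U \right)} = 2$ ($b{\left(U \right)} = 4 - 2 = 2$)
$f = 21316$ ($f = \left(2^{2} - 150\right)^{2} = \left(4 - 150\right)^{2} = \left(-146\right)^{2} = 21316$)
$\frac{p}{f} = \frac{42028}{21316} = 42028 \cdot \frac{1}{21316} = \frac{10507}{5329}$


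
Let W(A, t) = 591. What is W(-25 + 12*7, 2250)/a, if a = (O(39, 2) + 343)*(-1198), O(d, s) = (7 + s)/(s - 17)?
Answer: -2955/2050976 ≈ -0.0014408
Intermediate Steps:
O(d, s) = (7 + s)/(-17 + s)
a = -2050976/5 (a = ((7 + 2)/(-17 + 2) + 343)*(-1198) = (9/(-15) + 343)*(-1198) = (-1/15*9 + 343)*(-1198) = (-⅗ + 343)*(-1198) = (1712/5)*(-1198) = -2050976/5 ≈ -4.1020e+5)
W(-25 + 12*7, 2250)/a = 591/(-2050976/5) = 591*(-5/2050976) = -2955/2050976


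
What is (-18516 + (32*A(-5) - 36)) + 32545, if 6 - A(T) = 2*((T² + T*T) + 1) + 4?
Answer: 10793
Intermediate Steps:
A(T) = -4*T² (A(T) = 6 - (2*((T² + T*T) + 1) + 4) = 6 - (2*((T² + T²) + 1) + 4) = 6 - (2*(2*T² + 1) + 4) = 6 - (2*(1 + 2*T²) + 4) = 6 - ((2 + 4*T²) + 4) = 6 - (6 + 4*T²) = 6 + (-6 - 4*T²) = -4*T²)
(-18516 + (32*A(-5) - 36)) + 32545 = (-18516 + (32*(-4*(-5)²) - 36)) + 32545 = (-18516 + (32*(-4*25) - 36)) + 32545 = (-18516 + (32*(-100) - 36)) + 32545 = (-18516 + (-3200 - 36)) + 32545 = (-18516 - 3236) + 32545 = -21752 + 32545 = 10793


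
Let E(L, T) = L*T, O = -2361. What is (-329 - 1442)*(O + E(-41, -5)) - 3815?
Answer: 3814461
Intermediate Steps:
(-329 - 1442)*(O + E(-41, -5)) - 3815 = (-329 - 1442)*(-2361 - 41*(-5)) - 3815 = -1771*(-2361 + 205) - 3815 = -1771*(-2156) - 3815 = 3818276 - 3815 = 3814461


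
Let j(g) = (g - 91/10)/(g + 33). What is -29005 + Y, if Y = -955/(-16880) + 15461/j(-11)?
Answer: -31165252409/678576 ≈ -45927.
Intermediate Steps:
j(g) = (-91/10 + g)/(33 + g) (j(g) = (g - 91*⅒)/(33 + g) = (g - 91/10)/(33 + g) = (-91/10 + g)/(33 + g))
Y = -11483155529/678576 (Y = -955/(-16880) + 15461/(((-91/10 - 11)/(33 - 11))) = -955*(-1/16880) + 15461/((-201/10/22)) = 191/3376 + 15461/(((1/22)*(-201/10))) = 191/3376 + 15461/(-201/220) = 191/3376 + 15461*(-220/201) = 191/3376 - 3401420/201 = -11483155529/678576 ≈ -16922.)
-29005 + Y = -29005 - 11483155529/678576 = -31165252409/678576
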